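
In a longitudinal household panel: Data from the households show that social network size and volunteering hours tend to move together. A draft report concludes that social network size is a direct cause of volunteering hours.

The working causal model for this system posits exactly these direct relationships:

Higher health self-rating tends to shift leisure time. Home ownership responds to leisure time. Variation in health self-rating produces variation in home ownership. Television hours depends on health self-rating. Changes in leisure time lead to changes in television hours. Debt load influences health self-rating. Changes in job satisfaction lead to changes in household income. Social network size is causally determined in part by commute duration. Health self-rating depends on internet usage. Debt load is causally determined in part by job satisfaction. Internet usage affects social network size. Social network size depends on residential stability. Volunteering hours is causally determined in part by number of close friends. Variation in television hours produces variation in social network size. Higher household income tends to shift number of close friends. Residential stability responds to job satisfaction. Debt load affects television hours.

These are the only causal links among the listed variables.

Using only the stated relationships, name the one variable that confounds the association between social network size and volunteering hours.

job satisfaction

Job satisfaction has a causal path to social network size (job satisfaction → residential stability → social network size) and a separate causal path to volunteering hours (job satisfaction → household income → number of close friends → volunteering hours), so it is a common cause of both.
No stated relationship gives social network size a causal route to volunteering hours, so the correlation is explained by the shared upstream cause rather than a direct effect.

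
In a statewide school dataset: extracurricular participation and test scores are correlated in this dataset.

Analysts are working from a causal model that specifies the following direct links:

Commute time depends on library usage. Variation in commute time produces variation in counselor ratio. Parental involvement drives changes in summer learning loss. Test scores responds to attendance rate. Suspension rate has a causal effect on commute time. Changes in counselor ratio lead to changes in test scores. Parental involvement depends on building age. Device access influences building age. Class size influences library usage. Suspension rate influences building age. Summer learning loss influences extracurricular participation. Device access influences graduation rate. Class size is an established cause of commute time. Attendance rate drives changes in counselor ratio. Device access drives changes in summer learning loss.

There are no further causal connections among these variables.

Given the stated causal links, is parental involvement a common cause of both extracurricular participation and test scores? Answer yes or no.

Parental involvement has no stated causal path to test scores. A confounder must cause both variables, so parental involvement does not qualify.

no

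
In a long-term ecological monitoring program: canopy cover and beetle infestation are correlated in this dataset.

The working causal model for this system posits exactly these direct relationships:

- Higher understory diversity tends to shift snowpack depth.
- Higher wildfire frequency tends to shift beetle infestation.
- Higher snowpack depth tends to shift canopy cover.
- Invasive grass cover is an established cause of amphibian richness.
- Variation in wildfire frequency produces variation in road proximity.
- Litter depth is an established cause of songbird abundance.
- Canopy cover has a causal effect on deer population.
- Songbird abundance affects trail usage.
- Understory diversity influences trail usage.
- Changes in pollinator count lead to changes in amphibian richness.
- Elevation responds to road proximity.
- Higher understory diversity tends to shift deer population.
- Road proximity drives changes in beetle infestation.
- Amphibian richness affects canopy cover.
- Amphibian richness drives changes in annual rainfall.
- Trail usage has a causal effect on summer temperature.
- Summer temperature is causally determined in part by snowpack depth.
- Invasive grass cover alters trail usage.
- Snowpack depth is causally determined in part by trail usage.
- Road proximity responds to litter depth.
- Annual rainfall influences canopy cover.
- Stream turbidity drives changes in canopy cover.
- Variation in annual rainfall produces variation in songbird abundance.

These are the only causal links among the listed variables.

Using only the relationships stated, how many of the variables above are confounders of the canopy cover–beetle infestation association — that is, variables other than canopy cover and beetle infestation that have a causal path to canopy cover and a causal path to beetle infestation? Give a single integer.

The common causes are: litter depth (to canopy cover via litter depth → songbird abundance → trail usage → snowpack depth → canopy cover; to beetle infestation via litter depth → road proximity → beetle infestation).
Every other variable lacks a causal path to at least one of canopy cover and beetle infestation.

1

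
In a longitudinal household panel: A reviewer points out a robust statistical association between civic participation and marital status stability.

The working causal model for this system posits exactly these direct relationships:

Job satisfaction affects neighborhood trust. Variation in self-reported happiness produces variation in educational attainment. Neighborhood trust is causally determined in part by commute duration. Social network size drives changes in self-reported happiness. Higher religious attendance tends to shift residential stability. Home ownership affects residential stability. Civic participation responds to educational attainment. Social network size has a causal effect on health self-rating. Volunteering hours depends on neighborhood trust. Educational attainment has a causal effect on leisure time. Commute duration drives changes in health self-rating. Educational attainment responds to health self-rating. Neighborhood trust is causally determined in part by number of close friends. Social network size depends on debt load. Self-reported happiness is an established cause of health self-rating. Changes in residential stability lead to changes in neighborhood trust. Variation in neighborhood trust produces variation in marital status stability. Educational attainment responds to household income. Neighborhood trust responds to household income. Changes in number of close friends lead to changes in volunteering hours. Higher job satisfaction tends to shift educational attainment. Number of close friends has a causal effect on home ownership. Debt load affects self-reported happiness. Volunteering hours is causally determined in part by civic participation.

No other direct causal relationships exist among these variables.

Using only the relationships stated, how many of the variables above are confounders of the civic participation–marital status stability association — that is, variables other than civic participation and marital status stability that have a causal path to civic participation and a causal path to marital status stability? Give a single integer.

3

The common causes are: commute duration (to civic participation via commute duration → health self-rating → educational attainment → civic participation; to marital status stability via commute duration → neighborhood trust → marital status stability); household income (to civic participation via household income → educational attainment → civic participation; to marital status stability via household income → neighborhood trust → marital status stability); job satisfaction (to civic participation via job satisfaction → educational attainment → civic participation; to marital status stability via job satisfaction → neighborhood trust → marital status stability).
Every other variable lacks a causal path to at least one of civic participation and marital status stability.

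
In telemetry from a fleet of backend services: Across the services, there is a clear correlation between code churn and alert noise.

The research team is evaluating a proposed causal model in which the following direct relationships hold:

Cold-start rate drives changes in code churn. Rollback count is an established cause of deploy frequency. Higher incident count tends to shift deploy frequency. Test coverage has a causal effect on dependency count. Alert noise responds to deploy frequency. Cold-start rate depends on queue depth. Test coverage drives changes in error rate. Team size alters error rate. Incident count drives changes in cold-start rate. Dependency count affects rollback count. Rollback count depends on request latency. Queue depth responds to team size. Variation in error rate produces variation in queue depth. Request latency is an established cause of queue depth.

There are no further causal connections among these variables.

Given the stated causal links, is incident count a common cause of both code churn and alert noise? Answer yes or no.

yes

Incident count has a causal path to code churn (incident count → cold-start rate → code churn) and to alert noise (incident count → deploy frequency → alert noise), so it is a common cause of both — a confounder.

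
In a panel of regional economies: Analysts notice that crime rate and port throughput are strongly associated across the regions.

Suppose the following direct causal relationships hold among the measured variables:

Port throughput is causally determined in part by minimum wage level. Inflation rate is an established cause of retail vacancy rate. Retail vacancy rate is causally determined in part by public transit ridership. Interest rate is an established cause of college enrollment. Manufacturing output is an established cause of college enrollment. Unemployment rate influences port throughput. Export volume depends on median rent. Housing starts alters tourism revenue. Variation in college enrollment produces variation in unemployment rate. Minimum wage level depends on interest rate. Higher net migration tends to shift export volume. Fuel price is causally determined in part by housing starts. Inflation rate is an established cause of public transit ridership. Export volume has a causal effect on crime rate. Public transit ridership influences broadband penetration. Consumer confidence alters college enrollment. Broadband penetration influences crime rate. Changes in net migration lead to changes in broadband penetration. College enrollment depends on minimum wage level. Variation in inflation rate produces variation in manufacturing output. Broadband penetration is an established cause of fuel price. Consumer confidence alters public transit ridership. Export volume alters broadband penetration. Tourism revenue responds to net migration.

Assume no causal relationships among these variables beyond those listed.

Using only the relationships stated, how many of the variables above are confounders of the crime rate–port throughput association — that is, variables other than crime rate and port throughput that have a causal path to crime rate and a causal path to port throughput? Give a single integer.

The common causes are: consumer confidence (to crime rate via consumer confidence → public transit ridership → broadband penetration → crime rate; to port throughput via consumer confidence → college enrollment → unemployment rate → port throughput); inflation rate (to crime rate via inflation rate → public transit ridership → broadband penetration → crime rate; to port throughput via inflation rate → manufacturing output → college enrollment → unemployment rate → port throughput).
Every other variable lacks a causal path to at least one of crime rate and port throughput.

2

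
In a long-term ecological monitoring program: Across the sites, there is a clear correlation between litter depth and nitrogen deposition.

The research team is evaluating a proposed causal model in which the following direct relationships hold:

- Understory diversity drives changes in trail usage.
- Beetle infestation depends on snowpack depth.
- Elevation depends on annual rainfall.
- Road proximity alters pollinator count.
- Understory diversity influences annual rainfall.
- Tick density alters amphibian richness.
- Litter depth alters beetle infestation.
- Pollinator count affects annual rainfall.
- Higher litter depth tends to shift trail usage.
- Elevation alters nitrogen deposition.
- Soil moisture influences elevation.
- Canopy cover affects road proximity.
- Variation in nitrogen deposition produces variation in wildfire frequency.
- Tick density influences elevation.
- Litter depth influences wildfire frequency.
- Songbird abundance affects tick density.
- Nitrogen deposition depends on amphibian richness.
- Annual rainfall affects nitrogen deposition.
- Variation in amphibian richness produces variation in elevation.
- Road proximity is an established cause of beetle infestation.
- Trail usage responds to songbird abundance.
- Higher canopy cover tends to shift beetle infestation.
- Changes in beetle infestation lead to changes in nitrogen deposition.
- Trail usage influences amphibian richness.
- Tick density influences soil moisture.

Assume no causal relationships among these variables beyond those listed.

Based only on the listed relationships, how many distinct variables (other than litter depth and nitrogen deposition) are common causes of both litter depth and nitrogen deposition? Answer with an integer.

No listed variable has a causal path to both litter depth and nitrogen deposition, so there are no common causes.

0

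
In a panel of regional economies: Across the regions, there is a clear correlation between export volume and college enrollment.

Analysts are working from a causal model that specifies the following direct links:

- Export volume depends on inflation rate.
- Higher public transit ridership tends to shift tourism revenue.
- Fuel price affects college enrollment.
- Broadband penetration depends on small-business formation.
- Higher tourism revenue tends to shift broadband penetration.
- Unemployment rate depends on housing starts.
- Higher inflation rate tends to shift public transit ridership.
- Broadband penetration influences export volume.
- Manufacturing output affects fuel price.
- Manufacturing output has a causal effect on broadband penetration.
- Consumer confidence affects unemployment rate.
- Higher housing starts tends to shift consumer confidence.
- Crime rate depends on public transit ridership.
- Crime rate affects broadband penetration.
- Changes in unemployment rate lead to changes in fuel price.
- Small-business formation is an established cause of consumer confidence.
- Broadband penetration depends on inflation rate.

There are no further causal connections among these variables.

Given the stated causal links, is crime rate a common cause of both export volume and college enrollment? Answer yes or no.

no

Crime rate has no stated causal path to college enrollment. A confounder must cause both variables, so crime rate does not qualify.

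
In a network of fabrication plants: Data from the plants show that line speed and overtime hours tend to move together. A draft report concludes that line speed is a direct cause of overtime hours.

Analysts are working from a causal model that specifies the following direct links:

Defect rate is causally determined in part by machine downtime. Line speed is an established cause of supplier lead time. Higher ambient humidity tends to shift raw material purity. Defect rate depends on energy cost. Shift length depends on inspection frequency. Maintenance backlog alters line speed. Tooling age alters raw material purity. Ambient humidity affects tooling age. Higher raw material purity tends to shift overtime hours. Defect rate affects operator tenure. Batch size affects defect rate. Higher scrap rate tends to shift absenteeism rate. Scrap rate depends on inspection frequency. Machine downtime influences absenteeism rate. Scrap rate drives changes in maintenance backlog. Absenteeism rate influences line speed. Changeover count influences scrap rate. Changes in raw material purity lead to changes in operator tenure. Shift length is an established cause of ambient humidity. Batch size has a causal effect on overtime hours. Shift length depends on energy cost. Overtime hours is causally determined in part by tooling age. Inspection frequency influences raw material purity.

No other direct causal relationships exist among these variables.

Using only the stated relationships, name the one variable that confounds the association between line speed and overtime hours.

Inspection frequency has a causal path to line speed (inspection frequency → scrap rate → maintenance backlog → line speed) and a separate causal path to overtime hours (inspection frequency → raw material purity → overtime hours), so it is a common cause of both.
No stated relationship gives line speed a causal route to overtime hours, so the correlation is explained by the shared upstream cause rather than a direct effect.

inspection frequency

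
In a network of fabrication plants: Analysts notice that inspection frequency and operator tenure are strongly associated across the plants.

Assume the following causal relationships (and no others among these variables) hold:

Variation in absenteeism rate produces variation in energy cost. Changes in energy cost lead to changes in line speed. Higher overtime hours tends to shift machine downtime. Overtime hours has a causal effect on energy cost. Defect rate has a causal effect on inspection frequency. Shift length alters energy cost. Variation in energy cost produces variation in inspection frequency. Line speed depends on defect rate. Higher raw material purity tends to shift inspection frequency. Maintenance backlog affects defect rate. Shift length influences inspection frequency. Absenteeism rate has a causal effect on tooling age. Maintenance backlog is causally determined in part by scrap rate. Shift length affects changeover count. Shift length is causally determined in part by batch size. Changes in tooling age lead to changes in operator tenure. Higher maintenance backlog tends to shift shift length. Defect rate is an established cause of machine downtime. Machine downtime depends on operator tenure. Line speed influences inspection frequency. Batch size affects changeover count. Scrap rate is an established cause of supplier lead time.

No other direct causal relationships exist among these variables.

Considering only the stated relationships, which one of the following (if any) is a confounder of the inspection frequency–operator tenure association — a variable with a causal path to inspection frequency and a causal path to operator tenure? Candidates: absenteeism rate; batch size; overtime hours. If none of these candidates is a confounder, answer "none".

absenteeism rate

Absenteeism rate causes inspection frequency (absenteeism rate → energy cost → inspection frequency) and also causes operator tenure (absenteeism rate → tooling age → operator tenure); it is a common cause of both.
Each of the other candidates lacks a causal path to at least one of inspection frequency and operator tenure, so they do not confound the relationship.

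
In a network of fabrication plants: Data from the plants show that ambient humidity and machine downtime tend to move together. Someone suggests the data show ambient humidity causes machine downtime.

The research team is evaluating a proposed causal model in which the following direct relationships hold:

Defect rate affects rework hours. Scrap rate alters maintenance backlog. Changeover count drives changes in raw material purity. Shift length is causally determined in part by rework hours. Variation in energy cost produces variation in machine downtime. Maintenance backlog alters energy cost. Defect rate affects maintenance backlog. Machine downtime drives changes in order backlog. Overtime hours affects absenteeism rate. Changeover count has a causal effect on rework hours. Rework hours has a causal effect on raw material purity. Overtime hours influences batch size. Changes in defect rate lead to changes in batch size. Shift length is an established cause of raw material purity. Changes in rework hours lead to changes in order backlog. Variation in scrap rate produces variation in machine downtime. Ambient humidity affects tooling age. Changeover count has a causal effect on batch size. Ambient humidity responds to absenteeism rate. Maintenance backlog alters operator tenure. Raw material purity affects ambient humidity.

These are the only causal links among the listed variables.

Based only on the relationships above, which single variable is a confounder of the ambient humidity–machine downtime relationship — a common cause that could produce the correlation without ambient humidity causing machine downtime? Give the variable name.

defect rate

Defect rate has a causal path to ambient humidity (defect rate → rework hours → raw material purity → ambient humidity) and a separate causal path to machine downtime (defect rate → maintenance backlog → energy cost → machine downtime), so it is a common cause of both.
No stated relationship gives ambient humidity a causal route to machine downtime, so the correlation is explained by the shared upstream cause rather than a direct effect.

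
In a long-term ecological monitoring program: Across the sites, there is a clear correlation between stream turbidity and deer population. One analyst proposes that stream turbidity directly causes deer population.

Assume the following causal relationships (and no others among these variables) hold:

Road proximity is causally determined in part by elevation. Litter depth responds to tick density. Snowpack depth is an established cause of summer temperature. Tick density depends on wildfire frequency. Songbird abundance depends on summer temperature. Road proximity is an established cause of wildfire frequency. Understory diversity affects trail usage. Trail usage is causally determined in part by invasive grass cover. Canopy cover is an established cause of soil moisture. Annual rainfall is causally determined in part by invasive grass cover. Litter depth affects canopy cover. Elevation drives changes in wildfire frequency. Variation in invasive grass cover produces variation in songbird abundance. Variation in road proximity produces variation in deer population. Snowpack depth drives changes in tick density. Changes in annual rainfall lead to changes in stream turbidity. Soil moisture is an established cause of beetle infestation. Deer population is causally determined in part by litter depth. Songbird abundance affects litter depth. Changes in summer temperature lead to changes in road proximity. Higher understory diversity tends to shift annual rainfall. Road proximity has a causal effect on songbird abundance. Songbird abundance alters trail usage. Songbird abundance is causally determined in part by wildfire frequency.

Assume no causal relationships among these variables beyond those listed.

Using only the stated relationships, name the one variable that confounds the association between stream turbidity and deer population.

invasive grass cover

Invasive grass cover has a causal path to stream turbidity (invasive grass cover → annual rainfall → stream turbidity) and a separate causal path to deer population (invasive grass cover → songbird abundance → litter depth → deer population), so it is a common cause of both.
No stated relationship gives stream turbidity a causal route to deer population, so the correlation is explained by the shared upstream cause rather than a direct effect.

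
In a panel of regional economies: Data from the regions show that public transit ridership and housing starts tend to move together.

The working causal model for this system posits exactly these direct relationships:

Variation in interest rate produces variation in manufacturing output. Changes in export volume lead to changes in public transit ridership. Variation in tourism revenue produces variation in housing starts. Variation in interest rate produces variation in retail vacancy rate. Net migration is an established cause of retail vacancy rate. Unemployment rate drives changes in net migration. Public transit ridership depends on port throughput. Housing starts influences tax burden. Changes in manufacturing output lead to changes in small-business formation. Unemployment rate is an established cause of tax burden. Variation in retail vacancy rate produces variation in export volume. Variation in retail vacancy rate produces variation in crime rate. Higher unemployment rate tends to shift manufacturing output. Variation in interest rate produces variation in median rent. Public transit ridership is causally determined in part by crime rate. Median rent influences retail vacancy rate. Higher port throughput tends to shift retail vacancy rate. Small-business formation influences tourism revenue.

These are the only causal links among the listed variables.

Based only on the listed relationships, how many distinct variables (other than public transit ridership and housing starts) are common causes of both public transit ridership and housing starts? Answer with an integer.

The common causes are: interest rate (to public transit ridership via interest rate → retail vacancy rate → export volume → public transit ridership; to housing starts via interest rate → manufacturing output → small-business formation → tourism revenue → housing starts); unemployment rate (to public transit ridership via unemployment rate → net migration → retail vacancy rate → export volume → public transit ridership; to housing starts via unemployment rate → manufacturing output → small-business formation → tourism revenue → housing starts).
Every other variable lacks a causal path to at least one of public transit ridership and housing starts.

2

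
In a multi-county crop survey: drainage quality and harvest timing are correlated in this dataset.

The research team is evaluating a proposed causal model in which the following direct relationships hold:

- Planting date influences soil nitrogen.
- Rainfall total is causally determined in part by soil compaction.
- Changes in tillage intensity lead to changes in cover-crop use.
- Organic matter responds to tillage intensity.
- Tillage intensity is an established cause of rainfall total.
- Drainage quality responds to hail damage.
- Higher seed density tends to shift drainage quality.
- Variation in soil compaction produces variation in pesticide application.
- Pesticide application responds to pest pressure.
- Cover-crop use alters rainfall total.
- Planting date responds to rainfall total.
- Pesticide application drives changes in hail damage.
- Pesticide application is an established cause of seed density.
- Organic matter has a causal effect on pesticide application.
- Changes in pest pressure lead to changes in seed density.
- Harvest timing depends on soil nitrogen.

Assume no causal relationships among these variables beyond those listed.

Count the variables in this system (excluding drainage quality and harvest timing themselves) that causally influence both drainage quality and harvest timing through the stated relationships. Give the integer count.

2

The common causes are: soil compaction (to drainage quality via soil compaction → pesticide application → seed density → drainage quality; to harvest timing via soil compaction → rainfall total → planting date → soil nitrogen → harvest timing); tillage intensity (to drainage quality via tillage intensity → organic matter → pesticide application → seed density → drainage quality; to harvest timing via tillage intensity → rainfall total → planting date → soil nitrogen → harvest timing).
Every other variable lacks a causal path to at least one of drainage quality and harvest timing.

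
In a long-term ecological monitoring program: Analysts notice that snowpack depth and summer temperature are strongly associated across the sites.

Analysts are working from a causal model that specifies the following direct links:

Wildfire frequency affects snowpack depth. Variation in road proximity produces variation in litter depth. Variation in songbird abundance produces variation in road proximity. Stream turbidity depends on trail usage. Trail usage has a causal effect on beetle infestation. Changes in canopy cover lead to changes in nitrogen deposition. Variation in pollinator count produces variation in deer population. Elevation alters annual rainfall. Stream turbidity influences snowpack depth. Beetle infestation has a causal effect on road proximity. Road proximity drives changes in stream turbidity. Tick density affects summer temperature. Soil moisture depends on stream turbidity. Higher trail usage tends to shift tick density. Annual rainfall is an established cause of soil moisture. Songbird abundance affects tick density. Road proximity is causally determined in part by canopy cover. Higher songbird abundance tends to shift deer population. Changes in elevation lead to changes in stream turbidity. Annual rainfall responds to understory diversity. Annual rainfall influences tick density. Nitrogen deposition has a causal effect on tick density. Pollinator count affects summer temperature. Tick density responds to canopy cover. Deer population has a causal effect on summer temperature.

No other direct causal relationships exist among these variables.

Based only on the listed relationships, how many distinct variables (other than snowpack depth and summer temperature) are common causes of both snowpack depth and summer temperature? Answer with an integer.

4

The common causes are: canopy cover (to snowpack depth via canopy cover → road proximity → stream turbidity → snowpack depth; to summer temperature via canopy cover → tick density → summer temperature); elevation (to snowpack depth via elevation → stream turbidity → snowpack depth; to summer temperature via elevation → annual rainfall → tick density → summer temperature); songbird abundance (to snowpack depth via songbird abundance → road proximity → stream turbidity → snowpack depth; to summer temperature via songbird abundance → tick density → summer temperature); trail usage (to snowpack depth via trail usage → stream turbidity → snowpack depth; to summer temperature via trail usage → tick density → summer temperature).
Every other variable lacks a causal path to at least one of snowpack depth and summer temperature.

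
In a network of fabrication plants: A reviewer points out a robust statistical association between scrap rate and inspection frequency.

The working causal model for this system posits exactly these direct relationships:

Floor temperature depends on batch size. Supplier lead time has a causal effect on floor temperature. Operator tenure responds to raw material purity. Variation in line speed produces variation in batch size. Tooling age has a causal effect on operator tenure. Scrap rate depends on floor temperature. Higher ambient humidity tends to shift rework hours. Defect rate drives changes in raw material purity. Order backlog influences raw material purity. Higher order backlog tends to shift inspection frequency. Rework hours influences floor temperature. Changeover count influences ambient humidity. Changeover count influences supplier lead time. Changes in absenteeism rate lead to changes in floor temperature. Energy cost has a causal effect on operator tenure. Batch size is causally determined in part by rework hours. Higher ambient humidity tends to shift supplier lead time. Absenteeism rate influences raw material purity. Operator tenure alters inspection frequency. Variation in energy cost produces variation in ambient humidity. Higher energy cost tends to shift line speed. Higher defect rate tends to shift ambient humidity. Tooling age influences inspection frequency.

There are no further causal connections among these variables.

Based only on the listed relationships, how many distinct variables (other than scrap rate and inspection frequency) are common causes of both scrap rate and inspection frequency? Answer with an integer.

3

The common causes are: absenteeism rate (to scrap rate via absenteeism rate → floor temperature → scrap rate; to inspection frequency via absenteeism rate → raw material purity → operator tenure → inspection frequency); defect rate (to scrap rate via defect rate → ambient humidity → rework hours → floor temperature → scrap rate; to inspection frequency via defect rate → raw material purity → operator tenure → inspection frequency); energy cost (to scrap rate via energy cost → line speed → batch size → floor temperature → scrap rate; to inspection frequency via energy cost → operator tenure → inspection frequency).
Every other variable lacks a causal path to at least one of scrap rate and inspection frequency.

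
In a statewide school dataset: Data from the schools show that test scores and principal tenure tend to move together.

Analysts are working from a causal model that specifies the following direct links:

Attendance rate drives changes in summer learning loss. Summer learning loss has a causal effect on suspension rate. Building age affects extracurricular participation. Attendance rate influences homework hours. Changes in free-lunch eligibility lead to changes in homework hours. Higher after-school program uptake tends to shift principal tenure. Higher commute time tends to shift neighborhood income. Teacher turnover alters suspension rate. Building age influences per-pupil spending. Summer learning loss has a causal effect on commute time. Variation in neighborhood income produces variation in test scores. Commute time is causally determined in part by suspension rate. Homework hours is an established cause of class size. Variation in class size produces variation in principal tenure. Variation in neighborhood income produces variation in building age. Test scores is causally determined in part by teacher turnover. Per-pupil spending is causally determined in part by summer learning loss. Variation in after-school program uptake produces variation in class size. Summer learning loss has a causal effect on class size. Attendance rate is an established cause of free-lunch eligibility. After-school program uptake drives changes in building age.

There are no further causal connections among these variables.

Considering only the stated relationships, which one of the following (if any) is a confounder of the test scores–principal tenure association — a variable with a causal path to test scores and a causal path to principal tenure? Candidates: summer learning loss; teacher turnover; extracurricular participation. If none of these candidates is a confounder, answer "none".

Summer learning loss causes test scores (summer learning loss → commute time → neighborhood income → test scores) and also causes principal tenure (summer learning loss → class size → principal tenure); it is a common cause of both.
Each of the other candidates lacks a causal path to at least one of test scores and principal tenure, so they do not confound the relationship.

summer learning loss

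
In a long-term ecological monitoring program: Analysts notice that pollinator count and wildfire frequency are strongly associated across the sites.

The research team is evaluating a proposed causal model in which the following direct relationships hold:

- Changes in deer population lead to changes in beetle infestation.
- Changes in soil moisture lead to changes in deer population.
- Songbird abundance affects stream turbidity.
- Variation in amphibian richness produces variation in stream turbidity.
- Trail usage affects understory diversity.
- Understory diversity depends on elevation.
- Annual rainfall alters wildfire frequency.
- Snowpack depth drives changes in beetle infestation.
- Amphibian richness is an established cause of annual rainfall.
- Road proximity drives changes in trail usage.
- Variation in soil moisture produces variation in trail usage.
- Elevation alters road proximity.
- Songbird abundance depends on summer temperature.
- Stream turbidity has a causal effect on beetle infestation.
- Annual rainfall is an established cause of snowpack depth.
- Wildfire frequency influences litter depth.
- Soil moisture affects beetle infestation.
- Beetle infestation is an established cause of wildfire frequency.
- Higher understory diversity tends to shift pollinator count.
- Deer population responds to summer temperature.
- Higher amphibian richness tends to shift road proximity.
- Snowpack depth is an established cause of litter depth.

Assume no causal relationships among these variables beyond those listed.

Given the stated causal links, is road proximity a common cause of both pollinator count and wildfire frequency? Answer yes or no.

Road proximity has no stated causal path to wildfire frequency. A confounder must cause both variables, so road proximity does not qualify.

no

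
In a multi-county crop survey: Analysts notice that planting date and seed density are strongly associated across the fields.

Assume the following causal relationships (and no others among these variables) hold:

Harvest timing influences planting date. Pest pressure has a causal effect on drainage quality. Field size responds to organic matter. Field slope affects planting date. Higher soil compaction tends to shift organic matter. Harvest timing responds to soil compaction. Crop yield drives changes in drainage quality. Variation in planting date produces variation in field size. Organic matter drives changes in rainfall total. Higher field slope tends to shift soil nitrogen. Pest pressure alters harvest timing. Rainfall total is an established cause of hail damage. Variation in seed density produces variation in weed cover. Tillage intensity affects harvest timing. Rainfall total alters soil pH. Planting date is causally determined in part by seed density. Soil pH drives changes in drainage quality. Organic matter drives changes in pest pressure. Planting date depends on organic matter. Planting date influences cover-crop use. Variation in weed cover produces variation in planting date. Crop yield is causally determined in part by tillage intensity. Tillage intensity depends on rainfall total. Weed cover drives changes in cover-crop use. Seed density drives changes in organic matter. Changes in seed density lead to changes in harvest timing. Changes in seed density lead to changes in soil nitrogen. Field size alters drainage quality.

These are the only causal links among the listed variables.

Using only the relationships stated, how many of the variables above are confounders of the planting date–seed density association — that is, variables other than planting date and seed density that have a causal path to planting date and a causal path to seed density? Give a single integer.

No listed variable has a causal path to both planting date and seed density, so there are no common causes.

0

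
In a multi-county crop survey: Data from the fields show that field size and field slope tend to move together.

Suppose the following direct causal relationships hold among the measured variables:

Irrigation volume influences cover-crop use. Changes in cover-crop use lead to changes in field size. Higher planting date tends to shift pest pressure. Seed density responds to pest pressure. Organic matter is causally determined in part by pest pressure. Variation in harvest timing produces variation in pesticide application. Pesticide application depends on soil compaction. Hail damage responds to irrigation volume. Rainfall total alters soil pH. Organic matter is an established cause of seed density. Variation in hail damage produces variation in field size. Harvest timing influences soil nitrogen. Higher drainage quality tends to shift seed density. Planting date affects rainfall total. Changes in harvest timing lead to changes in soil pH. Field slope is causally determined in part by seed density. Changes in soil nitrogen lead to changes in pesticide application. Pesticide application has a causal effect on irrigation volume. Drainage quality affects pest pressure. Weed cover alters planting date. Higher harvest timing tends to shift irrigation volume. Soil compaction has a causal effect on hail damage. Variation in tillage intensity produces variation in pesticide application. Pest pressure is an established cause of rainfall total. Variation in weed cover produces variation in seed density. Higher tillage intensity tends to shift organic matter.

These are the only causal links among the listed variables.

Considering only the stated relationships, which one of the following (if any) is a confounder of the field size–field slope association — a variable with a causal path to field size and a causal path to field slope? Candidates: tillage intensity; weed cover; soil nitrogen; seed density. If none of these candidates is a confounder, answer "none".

Tillage intensity causes field size (tillage intensity → pesticide application → irrigation volume → hail damage → field size) and also causes field slope (tillage intensity → organic matter → seed density → field slope); it is a common cause of both.
Each of the other candidates lacks a causal path to at least one of field size and field slope, so they do not confound the relationship.

tillage intensity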